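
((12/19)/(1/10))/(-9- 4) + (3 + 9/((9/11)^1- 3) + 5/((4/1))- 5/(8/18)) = -22943/1976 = -11.61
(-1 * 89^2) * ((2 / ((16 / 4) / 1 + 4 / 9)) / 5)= -71289 / 100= -712.89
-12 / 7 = -1.71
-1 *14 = -14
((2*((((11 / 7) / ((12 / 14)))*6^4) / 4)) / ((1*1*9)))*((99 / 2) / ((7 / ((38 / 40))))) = 62073 / 70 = 886.76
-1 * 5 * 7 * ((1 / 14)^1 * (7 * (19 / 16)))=-665 / 32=-20.78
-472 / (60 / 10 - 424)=236 / 209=1.13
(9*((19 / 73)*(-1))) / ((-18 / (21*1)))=399 / 146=2.73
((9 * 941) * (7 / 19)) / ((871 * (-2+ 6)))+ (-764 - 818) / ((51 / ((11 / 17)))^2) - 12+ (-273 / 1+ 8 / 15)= -70614151999541 / 248794025220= -283.83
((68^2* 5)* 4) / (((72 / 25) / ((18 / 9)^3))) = 2312000 / 9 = 256888.89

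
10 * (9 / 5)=18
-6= -6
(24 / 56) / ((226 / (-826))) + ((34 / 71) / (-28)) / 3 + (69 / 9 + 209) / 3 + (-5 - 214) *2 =-371353229 / 1010898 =-367.35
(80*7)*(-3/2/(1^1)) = -840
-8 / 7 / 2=-4 / 7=-0.57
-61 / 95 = -0.64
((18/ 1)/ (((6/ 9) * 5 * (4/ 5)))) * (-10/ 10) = -27/ 4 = -6.75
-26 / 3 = -8.67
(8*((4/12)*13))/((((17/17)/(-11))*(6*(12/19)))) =-2717/27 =-100.63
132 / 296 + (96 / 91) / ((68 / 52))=11031 / 8806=1.25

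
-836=-836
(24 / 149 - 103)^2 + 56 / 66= 10576.69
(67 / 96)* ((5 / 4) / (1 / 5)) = 1675 / 384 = 4.36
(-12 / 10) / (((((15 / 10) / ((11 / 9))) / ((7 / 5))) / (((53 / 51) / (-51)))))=16324 / 585225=0.03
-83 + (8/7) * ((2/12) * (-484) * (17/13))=-55571/273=-203.56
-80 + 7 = -73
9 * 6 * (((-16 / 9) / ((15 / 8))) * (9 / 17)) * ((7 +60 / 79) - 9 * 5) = 1009.44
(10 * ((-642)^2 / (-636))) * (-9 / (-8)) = -1545615 / 212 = -7290.64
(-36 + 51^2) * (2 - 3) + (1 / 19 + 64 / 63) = -3069026 / 1197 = -2563.93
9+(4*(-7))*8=-215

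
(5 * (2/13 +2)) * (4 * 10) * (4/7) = 3200/13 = 246.15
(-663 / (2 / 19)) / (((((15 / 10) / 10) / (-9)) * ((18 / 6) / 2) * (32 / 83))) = 653469.38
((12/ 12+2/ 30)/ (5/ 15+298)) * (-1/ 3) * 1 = -16/ 13425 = -0.00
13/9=1.44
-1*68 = -68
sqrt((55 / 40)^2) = 11 / 8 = 1.38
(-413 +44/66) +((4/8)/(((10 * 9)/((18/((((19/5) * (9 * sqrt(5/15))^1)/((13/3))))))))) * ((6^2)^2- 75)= -1237/3 +5291 * sqrt(3)/342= -385.54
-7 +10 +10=13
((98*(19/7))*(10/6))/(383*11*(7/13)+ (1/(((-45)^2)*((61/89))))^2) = 43969696509375/224993115104924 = 0.20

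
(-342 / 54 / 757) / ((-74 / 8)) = 76 / 84027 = 0.00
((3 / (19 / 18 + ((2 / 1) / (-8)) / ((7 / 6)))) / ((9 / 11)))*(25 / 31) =5775 / 1643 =3.51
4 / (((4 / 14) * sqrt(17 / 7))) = 14 * sqrt(119) / 17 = 8.98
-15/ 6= -5/ 2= -2.50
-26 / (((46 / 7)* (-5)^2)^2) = -637 / 661250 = -0.00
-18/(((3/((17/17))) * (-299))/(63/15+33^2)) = 32796/1495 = 21.94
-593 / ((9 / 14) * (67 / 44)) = -365288 / 603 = -605.78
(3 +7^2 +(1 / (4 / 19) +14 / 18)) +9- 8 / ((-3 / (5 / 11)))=26825 / 396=67.74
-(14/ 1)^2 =-196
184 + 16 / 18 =1664 / 9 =184.89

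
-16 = -16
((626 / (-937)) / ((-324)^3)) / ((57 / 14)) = 2191 / 454139717904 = 0.00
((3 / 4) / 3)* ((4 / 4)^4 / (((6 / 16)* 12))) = 1 / 18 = 0.06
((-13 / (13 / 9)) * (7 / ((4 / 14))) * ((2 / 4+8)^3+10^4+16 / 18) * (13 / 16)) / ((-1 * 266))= 69549571 / 9728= 7149.42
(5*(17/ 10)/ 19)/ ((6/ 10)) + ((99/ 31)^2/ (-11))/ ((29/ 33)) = -983077/ 3177066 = -0.31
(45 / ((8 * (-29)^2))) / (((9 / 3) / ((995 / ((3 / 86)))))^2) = 9152781125 / 15138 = 604622.88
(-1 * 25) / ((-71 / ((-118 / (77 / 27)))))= -79650 / 5467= -14.57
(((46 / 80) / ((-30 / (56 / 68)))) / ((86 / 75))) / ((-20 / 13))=0.01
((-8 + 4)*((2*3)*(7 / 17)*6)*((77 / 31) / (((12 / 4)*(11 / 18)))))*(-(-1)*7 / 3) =-98784 / 527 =-187.45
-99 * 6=-594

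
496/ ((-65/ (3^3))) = -13392/ 65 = -206.03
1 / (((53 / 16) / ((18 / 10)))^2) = 20736 / 70225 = 0.30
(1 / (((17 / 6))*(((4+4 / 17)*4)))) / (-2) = -1 / 96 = -0.01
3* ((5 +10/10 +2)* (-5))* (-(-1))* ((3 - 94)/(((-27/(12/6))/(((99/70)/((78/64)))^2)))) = -495616/455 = -1089.27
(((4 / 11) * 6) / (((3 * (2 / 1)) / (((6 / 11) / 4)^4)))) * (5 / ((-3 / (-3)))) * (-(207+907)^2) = -125650845 / 161051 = -780.19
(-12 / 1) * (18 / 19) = -216 / 19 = -11.37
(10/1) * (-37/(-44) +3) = 845/22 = 38.41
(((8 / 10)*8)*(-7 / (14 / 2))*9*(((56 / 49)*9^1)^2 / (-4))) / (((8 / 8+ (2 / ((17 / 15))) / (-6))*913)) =528768 / 223685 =2.36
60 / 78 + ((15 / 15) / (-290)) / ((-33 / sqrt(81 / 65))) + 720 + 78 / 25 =3 * sqrt(65) / 207350 + 235264 / 325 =723.89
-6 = -6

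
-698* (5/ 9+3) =-22336/ 9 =-2481.78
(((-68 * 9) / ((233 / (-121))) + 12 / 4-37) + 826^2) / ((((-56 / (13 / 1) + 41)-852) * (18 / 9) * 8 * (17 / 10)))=-1722894745 / 55976852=-30.78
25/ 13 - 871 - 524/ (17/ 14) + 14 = -284340/ 221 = -1286.61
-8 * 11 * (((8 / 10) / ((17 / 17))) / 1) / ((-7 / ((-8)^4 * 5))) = 1441792 / 7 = 205970.29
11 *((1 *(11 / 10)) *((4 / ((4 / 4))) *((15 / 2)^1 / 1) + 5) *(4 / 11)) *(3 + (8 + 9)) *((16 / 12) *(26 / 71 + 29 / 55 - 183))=-53097408 / 71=-747850.82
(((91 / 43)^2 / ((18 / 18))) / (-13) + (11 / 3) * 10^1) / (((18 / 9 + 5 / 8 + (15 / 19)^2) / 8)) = 4654970816 / 52036407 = 89.46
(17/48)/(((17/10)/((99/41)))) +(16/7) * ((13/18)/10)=69031/103320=0.67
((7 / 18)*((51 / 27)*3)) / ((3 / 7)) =833 / 162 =5.14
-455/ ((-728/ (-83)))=-415/ 8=-51.88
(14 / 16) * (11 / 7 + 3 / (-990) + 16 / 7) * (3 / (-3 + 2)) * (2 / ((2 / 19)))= -169157 / 880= -192.22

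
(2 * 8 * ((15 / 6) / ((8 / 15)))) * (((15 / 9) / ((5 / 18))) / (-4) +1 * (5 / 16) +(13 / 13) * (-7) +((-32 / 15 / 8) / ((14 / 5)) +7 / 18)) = -198925 / 336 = -592.04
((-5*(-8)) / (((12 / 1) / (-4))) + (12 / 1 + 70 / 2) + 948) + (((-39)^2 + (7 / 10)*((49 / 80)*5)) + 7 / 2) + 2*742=1916309 / 480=3992.31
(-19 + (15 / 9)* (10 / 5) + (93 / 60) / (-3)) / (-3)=971 / 180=5.39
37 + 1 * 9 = 46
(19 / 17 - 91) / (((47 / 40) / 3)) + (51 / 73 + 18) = -12294645 / 58327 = -210.79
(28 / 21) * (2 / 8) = 0.33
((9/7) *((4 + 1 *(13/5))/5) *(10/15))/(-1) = -198/175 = -1.13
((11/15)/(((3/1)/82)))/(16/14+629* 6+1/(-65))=7462/1405377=0.01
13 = 13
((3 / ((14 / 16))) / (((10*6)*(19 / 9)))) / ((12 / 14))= 3 / 95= 0.03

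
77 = 77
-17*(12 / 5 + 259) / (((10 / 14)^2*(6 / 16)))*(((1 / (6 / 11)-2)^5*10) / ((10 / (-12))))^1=-1088731 / 30375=-35.84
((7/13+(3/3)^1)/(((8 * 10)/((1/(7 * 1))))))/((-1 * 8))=-1/2912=-0.00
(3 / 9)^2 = 1 / 9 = 0.11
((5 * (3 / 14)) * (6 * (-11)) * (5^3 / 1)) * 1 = -61875 / 7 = -8839.29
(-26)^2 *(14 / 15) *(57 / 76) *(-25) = -11830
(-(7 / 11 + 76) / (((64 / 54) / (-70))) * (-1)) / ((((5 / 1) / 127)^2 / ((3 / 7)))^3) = -2578561112103380883 / 26950000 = -95679447573.41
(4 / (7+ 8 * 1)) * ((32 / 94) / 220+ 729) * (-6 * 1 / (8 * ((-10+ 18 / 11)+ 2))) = 22.91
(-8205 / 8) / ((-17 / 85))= 41025 / 8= 5128.12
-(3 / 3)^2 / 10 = -1 / 10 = -0.10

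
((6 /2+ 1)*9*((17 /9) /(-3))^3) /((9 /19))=-373388 /19683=-18.97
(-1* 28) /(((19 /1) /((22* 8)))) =-4928 /19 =-259.37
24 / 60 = 2 / 5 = 0.40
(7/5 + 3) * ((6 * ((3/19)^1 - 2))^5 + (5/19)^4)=-1797004387750/2476099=-725740.12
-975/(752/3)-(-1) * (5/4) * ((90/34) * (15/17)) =-210825/217328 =-0.97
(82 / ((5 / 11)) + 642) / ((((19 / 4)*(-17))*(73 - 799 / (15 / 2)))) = 49344 / 162469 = 0.30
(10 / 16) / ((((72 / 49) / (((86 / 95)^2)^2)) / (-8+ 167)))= 8878626197 / 195481500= 45.42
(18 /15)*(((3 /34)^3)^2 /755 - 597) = -2088892255335093 /2915818335200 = -716.40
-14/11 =-1.27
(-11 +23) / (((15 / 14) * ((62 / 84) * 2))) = 7.59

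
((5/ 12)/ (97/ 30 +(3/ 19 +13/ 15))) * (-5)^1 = -2375/ 4854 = -0.49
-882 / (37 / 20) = -17640 / 37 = -476.76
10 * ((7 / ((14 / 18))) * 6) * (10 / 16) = 675 / 2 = 337.50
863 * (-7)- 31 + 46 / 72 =-6071.36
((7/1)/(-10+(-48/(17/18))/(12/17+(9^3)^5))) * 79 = -55.30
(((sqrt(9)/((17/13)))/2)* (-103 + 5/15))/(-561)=182/867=0.21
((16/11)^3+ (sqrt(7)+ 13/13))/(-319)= -5427/424589 - sqrt(7)/319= -0.02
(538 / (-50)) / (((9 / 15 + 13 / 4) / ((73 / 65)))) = -78548 / 25025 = -3.14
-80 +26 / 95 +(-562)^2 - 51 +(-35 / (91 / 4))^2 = 315715.64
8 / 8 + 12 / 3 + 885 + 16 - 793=113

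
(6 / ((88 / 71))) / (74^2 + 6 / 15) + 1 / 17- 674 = -13803467151 / 20481736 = -673.94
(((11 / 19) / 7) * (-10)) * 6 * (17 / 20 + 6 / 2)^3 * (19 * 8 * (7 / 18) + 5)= -413944993 / 22800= -18155.48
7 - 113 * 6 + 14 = -657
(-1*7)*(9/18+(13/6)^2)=-1309/36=-36.36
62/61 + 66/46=3439/1403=2.45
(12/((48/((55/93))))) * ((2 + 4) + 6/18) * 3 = 1045/372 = 2.81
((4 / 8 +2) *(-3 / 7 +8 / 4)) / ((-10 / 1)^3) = -0.00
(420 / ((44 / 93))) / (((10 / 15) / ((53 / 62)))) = 50085 / 44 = 1138.30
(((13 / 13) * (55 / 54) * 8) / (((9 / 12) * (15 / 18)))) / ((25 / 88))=30976 / 675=45.89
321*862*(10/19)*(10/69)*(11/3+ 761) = 21158479600/1311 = 16139191.15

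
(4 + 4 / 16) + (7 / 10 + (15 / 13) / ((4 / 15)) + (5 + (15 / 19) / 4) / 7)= 346471 / 34580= 10.02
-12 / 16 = -3 / 4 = -0.75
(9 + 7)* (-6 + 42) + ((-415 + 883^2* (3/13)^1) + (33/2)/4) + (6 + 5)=18730853/104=180104.36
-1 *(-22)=22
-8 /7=-1.14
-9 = -9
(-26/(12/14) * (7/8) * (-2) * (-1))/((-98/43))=559/24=23.29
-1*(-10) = 10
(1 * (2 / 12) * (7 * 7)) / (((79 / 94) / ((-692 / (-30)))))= 796838 / 3555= 224.15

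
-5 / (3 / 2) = -10 / 3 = -3.33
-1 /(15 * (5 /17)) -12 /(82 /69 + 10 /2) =-69359 /32025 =-2.17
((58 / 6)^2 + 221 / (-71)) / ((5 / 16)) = 289.06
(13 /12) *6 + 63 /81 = 131 /18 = 7.28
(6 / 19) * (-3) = -18 / 19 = -0.95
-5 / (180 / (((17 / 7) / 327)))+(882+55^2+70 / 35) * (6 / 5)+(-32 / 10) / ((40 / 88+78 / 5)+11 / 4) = 380728743727 / 81167940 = 4690.63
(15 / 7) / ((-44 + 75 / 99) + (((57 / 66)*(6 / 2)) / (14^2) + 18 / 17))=-471240 / 9273773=-0.05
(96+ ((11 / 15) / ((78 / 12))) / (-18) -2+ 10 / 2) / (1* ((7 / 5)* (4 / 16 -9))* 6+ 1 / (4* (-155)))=-21543016 / 15995421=-1.35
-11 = -11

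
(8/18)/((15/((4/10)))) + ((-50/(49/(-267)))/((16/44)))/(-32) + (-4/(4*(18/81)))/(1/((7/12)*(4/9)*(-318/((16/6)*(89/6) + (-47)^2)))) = -2902064033/124891200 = -23.24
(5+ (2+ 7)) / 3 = 14 / 3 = 4.67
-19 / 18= -1.06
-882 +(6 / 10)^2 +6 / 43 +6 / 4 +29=-1829651 / 2150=-851.00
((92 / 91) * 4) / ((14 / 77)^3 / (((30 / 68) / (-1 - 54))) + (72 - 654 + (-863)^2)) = 133584 / 24582704419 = 0.00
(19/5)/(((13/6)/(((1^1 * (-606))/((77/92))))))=-6355728/5005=-1269.88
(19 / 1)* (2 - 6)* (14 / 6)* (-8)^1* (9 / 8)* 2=3192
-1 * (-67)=67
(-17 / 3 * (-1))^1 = 17 / 3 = 5.67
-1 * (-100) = 100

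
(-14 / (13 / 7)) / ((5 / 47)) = -4606 / 65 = -70.86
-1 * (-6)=6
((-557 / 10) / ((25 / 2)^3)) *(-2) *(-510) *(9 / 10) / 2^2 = -511326 / 78125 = -6.54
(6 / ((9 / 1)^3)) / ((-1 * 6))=-1 / 729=-0.00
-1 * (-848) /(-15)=-848 /15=-56.53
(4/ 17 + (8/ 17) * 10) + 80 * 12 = 16404/ 17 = 964.94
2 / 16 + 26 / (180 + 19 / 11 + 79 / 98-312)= -0.08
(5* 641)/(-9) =-3205/9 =-356.11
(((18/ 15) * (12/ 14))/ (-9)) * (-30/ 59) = 24/ 413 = 0.06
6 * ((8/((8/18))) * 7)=756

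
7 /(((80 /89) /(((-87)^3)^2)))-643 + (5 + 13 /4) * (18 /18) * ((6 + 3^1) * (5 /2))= 270149123192017 /80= 3376864039900.21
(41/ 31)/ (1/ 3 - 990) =-123/ 92039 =-0.00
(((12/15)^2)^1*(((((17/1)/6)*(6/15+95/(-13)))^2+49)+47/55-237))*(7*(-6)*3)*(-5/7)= 11284.40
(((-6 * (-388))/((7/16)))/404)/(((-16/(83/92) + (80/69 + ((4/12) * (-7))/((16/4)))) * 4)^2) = 0.00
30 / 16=15 / 8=1.88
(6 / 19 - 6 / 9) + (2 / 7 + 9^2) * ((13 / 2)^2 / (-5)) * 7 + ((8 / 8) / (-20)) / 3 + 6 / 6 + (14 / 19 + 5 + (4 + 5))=-1365914 / 285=-4792.68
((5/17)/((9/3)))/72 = 5/3672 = 0.00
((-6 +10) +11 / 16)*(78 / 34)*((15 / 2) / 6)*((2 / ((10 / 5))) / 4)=14625 / 4352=3.36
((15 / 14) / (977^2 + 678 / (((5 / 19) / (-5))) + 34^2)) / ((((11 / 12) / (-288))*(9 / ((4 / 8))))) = -1440 / 72595831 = -0.00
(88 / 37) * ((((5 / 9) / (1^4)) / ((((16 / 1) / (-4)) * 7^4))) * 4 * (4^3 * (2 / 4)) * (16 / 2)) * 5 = -563200 / 799533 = -0.70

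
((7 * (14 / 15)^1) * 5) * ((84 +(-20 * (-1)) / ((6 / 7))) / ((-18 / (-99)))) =173558 / 9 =19284.22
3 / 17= 0.18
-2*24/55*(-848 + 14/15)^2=-2583078976/4125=-626200.96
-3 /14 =-0.21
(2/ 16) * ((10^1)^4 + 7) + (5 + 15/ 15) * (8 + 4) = 10583/ 8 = 1322.88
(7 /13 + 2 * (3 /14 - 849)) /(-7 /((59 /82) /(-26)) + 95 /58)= -528459460 /79278927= -6.67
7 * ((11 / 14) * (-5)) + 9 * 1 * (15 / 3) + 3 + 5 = 51 / 2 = 25.50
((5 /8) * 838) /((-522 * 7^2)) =-2095 /102312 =-0.02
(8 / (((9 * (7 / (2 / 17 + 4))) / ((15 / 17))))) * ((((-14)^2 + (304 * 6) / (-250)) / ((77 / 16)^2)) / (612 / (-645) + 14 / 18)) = -12463521792 / 567162211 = -21.98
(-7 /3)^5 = -16807 /243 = -69.16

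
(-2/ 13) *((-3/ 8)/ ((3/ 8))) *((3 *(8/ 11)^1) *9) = 432/ 143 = 3.02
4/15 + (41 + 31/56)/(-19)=-30649/15960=-1.92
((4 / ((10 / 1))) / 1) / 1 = 2 / 5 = 0.40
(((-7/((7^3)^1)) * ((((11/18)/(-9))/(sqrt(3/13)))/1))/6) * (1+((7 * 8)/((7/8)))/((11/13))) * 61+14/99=14/99+17141 * sqrt(39)/47628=2.39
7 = 7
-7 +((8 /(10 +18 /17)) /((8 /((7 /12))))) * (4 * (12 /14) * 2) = -312 /47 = -6.64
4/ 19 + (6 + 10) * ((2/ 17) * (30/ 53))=21844/ 17119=1.28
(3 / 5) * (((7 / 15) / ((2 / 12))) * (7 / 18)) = 49 / 75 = 0.65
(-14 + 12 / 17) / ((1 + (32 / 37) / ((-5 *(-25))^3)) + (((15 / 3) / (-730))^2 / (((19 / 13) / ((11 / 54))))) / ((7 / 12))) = -208357946507812500 / 15673125496789169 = -13.29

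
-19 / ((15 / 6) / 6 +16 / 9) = -684 / 79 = -8.66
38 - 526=-488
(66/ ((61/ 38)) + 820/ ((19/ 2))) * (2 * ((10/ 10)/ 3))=295384/ 3477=84.95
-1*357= -357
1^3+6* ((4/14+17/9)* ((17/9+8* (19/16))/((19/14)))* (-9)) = -56113/57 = -984.44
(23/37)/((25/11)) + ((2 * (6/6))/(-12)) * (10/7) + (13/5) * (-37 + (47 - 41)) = -1564967/19425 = -80.56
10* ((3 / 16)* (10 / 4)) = 75 / 16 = 4.69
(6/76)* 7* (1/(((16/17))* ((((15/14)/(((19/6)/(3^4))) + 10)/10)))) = 2499/15920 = 0.16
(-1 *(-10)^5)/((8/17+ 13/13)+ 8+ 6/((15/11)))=8500000/1179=7209.50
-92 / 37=-2.49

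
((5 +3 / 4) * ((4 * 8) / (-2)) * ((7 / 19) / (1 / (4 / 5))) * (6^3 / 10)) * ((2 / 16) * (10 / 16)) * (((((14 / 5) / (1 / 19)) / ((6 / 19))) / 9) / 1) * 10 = -42826 / 5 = -8565.20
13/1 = 13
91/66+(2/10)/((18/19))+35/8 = 23621/3960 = 5.96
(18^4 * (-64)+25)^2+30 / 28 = 631923916354109 / 14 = 45137422596722.07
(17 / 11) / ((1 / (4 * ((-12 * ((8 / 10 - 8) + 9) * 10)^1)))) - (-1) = -14677 / 11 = -1334.27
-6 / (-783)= 2 / 261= 0.01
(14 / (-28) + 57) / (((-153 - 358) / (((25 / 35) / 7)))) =-565 / 50078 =-0.01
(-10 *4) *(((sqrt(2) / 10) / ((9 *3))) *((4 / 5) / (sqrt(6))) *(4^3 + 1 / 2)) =-344 *sqrt(3) / 135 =-4.41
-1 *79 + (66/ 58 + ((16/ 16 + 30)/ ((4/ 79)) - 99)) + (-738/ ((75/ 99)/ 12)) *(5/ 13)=-30617943/ 7540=-4060.74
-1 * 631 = -631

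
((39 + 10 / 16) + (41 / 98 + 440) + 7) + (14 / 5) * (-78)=526541 / 1960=268.64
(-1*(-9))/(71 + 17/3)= 27/230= 0.12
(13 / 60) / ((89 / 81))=351 / 1780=0.20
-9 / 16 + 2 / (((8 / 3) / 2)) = 15 / 16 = 0.94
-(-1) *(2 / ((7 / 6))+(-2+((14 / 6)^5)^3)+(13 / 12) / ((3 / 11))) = 132933203404471 / 401769396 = 330869.41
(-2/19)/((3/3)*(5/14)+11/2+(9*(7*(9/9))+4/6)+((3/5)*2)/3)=-105/69749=-0.00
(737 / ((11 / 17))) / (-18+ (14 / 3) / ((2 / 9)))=1139 / 3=379.67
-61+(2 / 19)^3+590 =3628419 / 6859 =529.00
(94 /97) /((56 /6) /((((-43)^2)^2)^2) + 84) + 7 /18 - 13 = -16199004034335152861 /1285678654135567020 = -12.60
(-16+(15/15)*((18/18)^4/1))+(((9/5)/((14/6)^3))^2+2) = -38176876/2941225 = -12.98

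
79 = 79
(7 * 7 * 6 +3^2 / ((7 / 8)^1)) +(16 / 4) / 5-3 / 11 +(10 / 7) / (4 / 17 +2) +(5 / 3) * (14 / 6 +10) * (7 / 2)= 49691801 / 131670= 377.40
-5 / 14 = -0.36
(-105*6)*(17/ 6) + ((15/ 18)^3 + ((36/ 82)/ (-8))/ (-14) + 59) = -53481037/ 30996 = -1725.42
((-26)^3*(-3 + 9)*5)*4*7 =-14763840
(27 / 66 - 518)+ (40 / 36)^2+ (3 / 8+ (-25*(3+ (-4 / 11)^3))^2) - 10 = 5648190001055 / 1147971528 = 4920.15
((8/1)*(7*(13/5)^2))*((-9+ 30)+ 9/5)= 1078896/125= 8631.17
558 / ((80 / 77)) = 537.08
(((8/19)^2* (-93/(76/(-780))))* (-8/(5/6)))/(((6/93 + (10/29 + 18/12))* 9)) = -2225952768/23546947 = -94.53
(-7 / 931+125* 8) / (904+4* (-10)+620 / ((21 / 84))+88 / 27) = 3590973 / 12020008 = 0.30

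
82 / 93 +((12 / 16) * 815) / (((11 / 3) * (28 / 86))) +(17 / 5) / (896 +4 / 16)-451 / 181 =31623030973843 / 61955539800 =510.41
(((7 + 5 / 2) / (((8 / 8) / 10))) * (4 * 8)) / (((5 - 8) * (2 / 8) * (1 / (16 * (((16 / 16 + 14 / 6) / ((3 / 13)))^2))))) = -3288064000 / 243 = -13531127.57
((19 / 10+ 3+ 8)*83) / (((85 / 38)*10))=203433 / 4250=47.87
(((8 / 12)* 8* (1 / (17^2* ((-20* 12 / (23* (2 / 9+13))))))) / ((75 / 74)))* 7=-83398 / 516375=-0.16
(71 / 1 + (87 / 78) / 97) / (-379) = -179091 / 955838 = -0.19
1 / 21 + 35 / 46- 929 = -928.19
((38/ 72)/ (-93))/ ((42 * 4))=-19/ 562464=-0.00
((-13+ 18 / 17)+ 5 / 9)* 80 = -910.85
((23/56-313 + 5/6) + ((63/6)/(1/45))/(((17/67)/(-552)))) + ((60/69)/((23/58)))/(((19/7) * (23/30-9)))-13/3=-2430208370222729/2363432344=-1028253.83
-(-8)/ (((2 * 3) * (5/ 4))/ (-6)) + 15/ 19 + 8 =227/ 95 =2.39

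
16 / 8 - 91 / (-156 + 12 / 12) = 401 / 155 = 2.59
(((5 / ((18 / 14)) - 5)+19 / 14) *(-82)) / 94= -1271 / 5922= -0.21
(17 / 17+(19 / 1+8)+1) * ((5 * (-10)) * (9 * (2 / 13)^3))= -104400 / 2197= -47.52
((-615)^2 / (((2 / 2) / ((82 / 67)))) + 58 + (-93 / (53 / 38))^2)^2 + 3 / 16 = 123811875571654726454443 / 566725907344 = 218468705889.78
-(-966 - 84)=1050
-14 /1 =-14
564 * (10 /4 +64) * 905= 33942930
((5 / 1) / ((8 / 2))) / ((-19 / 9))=-45 / 76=-0.59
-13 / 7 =-1.86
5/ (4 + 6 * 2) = 5/ 16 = 0.31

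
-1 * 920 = -920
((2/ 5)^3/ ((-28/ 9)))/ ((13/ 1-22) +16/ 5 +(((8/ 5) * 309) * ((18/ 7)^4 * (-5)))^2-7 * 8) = -4941258/ 2805858267174453425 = -0.00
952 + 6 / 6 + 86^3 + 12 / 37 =23569345 / 37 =637009.32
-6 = -6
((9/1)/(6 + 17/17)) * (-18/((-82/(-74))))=-20.89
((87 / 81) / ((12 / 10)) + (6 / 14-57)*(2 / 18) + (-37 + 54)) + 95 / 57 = 15055 / 1134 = 13.28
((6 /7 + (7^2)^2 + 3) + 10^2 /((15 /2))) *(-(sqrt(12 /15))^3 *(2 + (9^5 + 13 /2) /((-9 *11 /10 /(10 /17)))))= 6068119.37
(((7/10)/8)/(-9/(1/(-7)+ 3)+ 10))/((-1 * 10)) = -7/5480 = -0.00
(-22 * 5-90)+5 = -195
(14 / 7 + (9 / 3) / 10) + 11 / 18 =2.91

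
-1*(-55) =55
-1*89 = -89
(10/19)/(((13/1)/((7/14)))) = 5/247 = 0.02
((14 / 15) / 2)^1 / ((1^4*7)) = 1 / 15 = 0.07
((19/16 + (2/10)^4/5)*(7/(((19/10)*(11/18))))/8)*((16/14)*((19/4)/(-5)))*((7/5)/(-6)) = 0.23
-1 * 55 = -55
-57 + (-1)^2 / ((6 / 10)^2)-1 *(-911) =7711 / 9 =856.78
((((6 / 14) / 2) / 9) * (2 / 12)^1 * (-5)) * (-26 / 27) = 65 / 3402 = 0.02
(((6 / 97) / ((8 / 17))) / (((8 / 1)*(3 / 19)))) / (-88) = -323 / 273152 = -0.00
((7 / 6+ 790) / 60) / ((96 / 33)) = 52217 / 11520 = 4.53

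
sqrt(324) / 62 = 0.29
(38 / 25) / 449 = 38 / 11225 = 0.00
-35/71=-0.49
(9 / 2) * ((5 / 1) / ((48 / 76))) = 285 / 8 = 35.62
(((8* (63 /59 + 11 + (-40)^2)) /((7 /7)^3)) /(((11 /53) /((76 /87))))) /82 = 510814848 /771661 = 661.97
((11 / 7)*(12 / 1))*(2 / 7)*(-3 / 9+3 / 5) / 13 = 352 / 3185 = 0.11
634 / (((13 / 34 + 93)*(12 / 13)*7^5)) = 70057 / 160086675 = 0.00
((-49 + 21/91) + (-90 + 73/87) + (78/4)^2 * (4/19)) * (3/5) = -248746/7163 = -34.73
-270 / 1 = -270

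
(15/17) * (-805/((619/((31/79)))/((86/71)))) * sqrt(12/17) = -64383900 * sqrt(51)/1003399619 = -0.46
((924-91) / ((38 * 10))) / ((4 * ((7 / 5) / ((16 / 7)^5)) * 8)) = 139264 / 45619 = 3.05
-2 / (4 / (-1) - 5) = 2 / 9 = 0.22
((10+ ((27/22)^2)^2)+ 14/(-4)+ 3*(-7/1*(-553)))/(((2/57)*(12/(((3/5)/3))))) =51726911627/9370240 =5520.34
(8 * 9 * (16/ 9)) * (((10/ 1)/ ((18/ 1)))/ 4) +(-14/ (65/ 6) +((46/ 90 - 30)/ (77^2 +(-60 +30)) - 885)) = -599437414/ 690183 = -868.52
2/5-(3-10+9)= -8/5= -1.60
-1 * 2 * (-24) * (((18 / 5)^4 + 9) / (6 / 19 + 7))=100868112 / 86875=1161.07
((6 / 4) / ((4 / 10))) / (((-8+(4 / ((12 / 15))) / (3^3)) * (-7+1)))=135 / 1688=0.08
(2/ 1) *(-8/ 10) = -8/ 5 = -1.60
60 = 60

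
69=69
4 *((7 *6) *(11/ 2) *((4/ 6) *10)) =6160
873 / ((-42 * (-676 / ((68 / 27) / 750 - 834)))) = -102386119 / 3992625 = -25.64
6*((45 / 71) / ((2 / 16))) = 2160 / 71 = 30.42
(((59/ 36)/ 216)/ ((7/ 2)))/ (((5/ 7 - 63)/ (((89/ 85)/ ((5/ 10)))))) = -5251/ 72044640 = -0.00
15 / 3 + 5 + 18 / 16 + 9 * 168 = 1523.12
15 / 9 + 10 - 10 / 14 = 230 / 21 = 10.95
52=52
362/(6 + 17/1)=362/23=15.74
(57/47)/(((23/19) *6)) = 361/2162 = 0.17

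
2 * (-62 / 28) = -31 / 7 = -4.43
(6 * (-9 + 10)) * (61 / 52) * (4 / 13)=366 / 169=2.17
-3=-3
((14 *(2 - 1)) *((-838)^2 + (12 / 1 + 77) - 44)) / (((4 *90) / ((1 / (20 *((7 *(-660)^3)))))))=-702289 / 1034985600000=-0.00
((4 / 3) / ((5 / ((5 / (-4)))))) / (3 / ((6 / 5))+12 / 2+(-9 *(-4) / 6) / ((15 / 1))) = -10 / 267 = -0.04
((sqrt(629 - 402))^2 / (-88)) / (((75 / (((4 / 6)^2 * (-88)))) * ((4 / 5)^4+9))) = 22700 / 158787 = 0.14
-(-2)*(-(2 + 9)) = -22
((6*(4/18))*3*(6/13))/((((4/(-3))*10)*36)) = -1/260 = -0.00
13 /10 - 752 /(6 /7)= -26281 /30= -876.03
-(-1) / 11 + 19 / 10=1.99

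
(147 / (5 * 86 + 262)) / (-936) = -49 / 215904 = -0.00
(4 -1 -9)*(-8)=48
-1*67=-67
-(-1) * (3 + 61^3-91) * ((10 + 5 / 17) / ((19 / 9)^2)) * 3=9648624825 / 6137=1572205.45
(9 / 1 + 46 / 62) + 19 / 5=2099 / 155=13.54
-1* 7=-7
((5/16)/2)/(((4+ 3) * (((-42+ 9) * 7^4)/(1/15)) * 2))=-1/106489152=-0.00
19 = 19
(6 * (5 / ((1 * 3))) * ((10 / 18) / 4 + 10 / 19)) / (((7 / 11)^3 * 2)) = 432575 / 33516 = 12.91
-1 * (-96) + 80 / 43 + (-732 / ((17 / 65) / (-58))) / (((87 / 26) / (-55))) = -1950391264 / 731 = -2668113.90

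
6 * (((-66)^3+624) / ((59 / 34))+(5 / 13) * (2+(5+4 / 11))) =-8368486614 / 8437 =-991879.41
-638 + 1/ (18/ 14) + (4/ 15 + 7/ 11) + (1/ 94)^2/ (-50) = -27831456179/ 43738200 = -636.32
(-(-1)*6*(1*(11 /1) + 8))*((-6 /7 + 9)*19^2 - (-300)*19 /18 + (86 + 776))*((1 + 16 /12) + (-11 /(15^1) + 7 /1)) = 141313222 /35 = 4037520.63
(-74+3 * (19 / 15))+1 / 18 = -6313 / 90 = -70.14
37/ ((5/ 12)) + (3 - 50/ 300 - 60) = 949/ 30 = 31.63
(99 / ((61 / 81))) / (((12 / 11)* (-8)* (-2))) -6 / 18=84305 / 11712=7.20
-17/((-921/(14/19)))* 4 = 952/17499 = 0.05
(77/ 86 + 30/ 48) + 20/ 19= 16817/ 6536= 2.57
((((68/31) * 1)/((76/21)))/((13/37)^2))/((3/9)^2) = 4398597/99541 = 44.19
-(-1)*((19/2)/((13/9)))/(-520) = -171/13520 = -0.01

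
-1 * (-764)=764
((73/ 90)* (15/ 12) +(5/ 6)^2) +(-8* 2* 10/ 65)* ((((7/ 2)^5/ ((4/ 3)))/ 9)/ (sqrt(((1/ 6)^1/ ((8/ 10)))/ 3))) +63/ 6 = 293/ 24 -16807* sqrt(10)/ 130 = -396.63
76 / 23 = 3.30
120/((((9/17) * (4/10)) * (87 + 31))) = 850/177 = 4.80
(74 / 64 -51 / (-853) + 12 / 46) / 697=22615 / 10672736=0.00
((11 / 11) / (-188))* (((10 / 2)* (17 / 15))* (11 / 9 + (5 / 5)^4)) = -85 / 1269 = -0.07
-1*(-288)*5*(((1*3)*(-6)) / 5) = -5184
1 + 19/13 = 32/13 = 2.46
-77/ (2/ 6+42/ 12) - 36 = -1290/ 23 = -56.09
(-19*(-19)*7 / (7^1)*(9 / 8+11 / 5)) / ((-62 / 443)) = -21269759 / 2480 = -8576.52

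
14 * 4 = 56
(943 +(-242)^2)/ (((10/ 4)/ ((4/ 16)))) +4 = 59547/ 10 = 5954.70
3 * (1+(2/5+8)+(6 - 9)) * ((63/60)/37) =504/925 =0.54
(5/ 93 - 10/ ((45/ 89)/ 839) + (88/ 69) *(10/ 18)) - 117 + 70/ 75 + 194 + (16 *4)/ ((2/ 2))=-1583477522/ 96255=-16450.86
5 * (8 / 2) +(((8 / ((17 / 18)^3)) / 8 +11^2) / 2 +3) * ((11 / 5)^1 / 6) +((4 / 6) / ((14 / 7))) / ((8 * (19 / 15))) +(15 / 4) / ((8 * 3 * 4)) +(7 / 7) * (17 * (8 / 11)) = 110278280059 / 1971488640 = 55.94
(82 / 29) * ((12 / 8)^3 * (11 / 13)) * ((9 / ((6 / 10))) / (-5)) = -36531 / 1508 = -24.22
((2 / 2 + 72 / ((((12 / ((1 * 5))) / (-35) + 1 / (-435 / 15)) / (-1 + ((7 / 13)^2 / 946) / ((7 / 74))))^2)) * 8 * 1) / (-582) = -47098372624165346404 / 508618388375130891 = -92.60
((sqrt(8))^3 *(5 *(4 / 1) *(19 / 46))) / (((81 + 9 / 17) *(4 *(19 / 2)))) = 680 *sqrt(2) / 15939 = 0.06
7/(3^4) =7/81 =0.09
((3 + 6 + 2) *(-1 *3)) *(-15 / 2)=495 / 2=247.50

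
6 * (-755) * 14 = -63420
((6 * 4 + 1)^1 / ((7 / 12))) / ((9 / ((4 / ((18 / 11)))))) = 2200 / 189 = 11.64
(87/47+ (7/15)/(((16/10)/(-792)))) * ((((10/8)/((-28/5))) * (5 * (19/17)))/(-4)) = -12789375/178976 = -71.46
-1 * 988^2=-976144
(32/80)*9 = 18/5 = 3.60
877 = 877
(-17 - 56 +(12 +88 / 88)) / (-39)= 20 / 13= 1.54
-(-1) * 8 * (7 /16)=7 /2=3.50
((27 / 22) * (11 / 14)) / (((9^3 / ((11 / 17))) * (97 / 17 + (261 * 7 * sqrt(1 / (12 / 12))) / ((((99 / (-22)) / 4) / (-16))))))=11 / 334019700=0.00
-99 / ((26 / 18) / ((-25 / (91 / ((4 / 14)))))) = 5.38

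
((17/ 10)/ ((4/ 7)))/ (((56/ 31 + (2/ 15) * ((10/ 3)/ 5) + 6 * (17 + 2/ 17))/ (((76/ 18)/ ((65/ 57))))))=9702597/ 92137240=0.11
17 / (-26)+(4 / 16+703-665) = 1955 / 52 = 37.60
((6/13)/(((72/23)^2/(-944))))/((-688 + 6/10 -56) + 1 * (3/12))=312110/5216913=0.06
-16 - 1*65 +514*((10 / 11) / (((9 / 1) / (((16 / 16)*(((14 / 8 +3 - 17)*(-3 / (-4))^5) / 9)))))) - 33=-1472991 / 11264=-130.77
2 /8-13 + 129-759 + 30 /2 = -2511 /4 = -627.75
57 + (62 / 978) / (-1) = 27842 / 489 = 56.94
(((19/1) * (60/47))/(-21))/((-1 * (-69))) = -0.02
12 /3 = 4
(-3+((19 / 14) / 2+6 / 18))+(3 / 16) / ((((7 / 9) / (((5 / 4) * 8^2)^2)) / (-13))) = -1684967 / 84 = -20059.13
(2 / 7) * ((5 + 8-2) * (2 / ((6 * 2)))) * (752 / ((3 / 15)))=41360 / 21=1969.52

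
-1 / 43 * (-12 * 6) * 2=3.35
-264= -264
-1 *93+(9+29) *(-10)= -473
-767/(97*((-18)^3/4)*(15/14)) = 5369/1060695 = 0.01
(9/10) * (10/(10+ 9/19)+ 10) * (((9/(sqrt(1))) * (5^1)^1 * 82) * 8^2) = 2328371.46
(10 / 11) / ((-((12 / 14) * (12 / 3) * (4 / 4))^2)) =-0.08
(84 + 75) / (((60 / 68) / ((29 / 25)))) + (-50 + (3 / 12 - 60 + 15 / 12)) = 25133 / 250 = 100.53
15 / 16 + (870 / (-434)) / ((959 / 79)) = 2571705 / 3329648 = 0.77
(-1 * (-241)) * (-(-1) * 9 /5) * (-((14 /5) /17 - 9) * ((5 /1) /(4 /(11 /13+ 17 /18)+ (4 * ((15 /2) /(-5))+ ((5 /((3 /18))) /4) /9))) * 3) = -12285307098 /626705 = -19603.01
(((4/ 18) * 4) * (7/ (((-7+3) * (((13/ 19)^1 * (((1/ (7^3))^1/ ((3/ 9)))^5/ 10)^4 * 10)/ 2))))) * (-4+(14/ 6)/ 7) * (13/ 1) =2972943929048275933865445332660770968372286839340277852000/ 94143178827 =31578962661877356769206060000000000000000000000.00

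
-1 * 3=-3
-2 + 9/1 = 7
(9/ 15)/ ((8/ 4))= 0.30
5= 5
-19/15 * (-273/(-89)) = -3.89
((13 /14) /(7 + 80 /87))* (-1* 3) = -261 /742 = -0.35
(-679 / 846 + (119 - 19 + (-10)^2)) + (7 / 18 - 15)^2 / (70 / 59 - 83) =14450309969 / 73505556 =196.59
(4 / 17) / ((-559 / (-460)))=1840 / 9503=0.19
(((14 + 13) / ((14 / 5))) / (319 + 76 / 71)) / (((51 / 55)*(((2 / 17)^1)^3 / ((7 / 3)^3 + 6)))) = 1128545 / 3024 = 373.20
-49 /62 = -0.79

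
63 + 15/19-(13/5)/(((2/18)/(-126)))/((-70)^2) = 2141007/33250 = 64.39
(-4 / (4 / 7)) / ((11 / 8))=-5.09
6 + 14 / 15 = 104 / 15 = 6.93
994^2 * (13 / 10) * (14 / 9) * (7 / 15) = 629378932 / 675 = 932413.23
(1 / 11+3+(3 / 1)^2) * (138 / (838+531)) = 1.22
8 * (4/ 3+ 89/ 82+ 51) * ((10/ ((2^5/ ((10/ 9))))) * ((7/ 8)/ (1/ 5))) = 11498375/ 17712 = 649.19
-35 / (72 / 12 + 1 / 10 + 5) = -350 / 111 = -3.15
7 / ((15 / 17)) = 119 / 15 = 7.93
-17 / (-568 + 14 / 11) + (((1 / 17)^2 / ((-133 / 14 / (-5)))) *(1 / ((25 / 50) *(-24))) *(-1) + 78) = 445173624 / 5705149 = 78.03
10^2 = 100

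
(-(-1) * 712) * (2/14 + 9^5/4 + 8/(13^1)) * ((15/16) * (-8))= -7173936225/91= -78834464.01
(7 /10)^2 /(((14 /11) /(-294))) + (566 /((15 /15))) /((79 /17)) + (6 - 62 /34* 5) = 737283 /134300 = 5.49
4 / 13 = 0.31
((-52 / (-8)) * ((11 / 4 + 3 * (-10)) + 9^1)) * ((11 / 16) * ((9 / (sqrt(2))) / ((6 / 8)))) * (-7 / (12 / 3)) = 219219 * sqrt(2) / 256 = 1211.03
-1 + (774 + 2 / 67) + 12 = 52597 / 67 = 785.03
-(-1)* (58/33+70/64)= 3011/1056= 2.85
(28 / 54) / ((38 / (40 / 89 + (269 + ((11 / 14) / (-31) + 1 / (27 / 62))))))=283377737 / 76429818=3.71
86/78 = 43/39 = 1.10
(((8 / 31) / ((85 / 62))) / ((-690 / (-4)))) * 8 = 0.01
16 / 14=8 / 7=1.14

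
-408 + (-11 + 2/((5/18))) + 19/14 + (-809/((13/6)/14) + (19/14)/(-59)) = -151348096/26845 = -5637.85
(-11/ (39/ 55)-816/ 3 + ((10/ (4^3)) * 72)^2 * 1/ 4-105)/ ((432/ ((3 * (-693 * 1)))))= 69356749/ 39936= 1736.70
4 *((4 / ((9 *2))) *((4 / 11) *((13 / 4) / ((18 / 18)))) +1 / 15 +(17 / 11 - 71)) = -136868 / 495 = -276.50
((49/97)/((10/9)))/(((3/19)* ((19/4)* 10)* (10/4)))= 294/12125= 0.02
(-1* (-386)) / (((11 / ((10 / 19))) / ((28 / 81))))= 108080 / 16929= 6.38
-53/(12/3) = -53/4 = -13.25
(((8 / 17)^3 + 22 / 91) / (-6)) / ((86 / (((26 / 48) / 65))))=-77339 / 13841689680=-0.00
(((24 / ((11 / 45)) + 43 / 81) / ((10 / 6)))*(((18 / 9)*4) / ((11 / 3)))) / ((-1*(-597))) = 703624 / 3250665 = 0.22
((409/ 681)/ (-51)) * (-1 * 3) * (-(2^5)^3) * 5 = -67010560/ 11577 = -5788.25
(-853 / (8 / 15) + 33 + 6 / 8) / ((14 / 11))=-137775 / 112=-1230.13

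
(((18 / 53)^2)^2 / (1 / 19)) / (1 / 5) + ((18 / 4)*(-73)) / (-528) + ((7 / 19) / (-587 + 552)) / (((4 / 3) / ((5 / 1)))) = 97446755817 / 52771536928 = 1.85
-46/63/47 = -46/2961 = -0.02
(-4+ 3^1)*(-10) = 10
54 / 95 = 0.57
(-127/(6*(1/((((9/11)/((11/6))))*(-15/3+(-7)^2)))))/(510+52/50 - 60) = -28575/31009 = -0.92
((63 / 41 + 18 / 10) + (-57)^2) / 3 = 222243 / 205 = 1084.11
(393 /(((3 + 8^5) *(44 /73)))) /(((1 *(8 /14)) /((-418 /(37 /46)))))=-87759651 /4850108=-18.09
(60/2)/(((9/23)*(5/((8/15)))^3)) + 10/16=1454041/2025000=0.72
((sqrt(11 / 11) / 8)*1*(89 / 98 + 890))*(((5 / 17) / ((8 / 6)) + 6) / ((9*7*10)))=4103523 / 3731840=1.10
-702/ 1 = -702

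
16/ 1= 16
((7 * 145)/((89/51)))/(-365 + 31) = -51765/29726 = -1.74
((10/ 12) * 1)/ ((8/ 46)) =115/ 24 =4.79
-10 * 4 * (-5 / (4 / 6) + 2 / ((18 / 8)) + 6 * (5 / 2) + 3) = -4100 / 9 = -455.56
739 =739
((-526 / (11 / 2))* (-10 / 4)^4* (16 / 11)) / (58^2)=-164375 / 101761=-1.62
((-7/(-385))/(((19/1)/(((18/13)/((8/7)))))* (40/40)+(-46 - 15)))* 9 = -567/157025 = -0.00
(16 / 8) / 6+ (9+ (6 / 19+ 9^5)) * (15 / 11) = 50495069 / 627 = 80534.40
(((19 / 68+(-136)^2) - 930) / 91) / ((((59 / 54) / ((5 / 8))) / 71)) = 11449349595 / 1460368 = 7840.04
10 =10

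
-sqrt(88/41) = -1.47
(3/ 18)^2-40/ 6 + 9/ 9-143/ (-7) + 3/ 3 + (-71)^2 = 1274311/ 252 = 5056.79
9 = 9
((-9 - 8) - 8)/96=-25/96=-0.26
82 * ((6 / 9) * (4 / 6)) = 328 / 9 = 36.44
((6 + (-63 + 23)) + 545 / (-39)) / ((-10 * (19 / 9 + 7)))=5613 / 10660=0.53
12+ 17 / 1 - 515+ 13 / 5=-2417 / 5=-483.40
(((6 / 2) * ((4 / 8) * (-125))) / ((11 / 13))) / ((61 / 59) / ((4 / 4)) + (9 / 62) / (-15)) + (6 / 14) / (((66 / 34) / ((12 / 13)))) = -311779161 / 1442441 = -216.15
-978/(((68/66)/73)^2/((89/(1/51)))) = -757693777203/34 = -22285111094.21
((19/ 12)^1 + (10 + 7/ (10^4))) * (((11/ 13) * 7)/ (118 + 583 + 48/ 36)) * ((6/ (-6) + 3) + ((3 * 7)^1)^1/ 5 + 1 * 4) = 1.00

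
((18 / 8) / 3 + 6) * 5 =135 / 4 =33.75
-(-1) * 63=63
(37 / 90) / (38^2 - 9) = 37 / 129150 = 0.00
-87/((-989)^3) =87/967361669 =0.00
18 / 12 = 3 / 2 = 1.50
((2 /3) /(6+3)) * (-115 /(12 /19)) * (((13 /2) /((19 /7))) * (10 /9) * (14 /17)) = -366275 /12393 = -29.55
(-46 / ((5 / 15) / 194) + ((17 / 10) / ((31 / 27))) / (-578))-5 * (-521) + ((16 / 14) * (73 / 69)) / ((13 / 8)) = -1599338936873 / 66180660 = -24166.26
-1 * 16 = -16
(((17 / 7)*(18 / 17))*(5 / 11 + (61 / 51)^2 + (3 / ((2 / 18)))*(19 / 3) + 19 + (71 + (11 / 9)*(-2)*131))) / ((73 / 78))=-36559068 / 232067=-157.54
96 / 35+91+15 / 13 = 43178 / 455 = 94.90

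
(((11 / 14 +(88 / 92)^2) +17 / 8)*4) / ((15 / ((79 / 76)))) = 2984383 / 2814280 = 1.06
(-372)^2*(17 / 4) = 588132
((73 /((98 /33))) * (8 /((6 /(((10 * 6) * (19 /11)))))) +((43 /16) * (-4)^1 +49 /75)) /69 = 49783579 /1014300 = 49.08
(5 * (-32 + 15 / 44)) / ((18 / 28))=-246.24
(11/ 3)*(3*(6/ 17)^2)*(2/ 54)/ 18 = 22/ 7803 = 0.00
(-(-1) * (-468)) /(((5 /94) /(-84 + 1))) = 3651336 /5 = 730267.20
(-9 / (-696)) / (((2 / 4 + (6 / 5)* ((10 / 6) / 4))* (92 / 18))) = 27 / 10672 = 0.00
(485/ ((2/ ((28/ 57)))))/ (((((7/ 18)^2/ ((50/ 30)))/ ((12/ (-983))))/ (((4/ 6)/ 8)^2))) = -14550/ 130739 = -0.11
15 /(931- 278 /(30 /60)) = 1 /25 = 0.04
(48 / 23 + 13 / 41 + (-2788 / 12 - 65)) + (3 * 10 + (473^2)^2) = 141604647783104 / 2829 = 50054665176.07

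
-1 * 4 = -4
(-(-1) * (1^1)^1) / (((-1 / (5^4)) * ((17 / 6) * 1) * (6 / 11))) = -6875 / 17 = -404.41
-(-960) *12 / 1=11520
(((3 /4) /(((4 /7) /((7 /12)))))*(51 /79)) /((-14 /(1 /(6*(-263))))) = 119 /5318912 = 0.00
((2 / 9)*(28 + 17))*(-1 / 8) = -5 / 4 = -1.25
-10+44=34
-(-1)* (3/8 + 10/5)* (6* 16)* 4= 912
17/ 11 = 1.55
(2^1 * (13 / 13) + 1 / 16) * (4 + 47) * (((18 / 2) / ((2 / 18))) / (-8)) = -136323 / 128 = -1065.02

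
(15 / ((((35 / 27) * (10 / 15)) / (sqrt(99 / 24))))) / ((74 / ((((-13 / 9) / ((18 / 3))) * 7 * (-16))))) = 117 * sqrt(66) / 74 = 12.84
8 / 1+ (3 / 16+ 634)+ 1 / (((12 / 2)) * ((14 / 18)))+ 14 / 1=73517 / 112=656.40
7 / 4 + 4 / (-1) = -9 / 4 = -2.25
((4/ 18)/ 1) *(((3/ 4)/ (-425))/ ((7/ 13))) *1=-13/ 17850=-0.00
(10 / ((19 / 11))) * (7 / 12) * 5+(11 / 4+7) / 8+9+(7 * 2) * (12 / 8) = 48.10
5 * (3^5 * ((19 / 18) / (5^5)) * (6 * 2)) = 3078 / 625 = 4.92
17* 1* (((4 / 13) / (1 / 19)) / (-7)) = -1292 / 91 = -14.20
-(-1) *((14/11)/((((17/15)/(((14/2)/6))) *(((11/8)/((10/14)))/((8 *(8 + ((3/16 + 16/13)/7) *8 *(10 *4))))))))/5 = 2120960/26741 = 79.31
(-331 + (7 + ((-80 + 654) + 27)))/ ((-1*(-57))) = 277/ 57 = 4.86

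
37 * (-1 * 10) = -370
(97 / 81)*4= 388 / 81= 4.79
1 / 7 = 0.14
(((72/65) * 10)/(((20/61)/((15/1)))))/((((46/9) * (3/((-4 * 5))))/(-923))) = 14032440/23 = 610106.09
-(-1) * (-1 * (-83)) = 83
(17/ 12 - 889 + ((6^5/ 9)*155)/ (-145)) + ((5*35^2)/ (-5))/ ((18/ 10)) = -2491.73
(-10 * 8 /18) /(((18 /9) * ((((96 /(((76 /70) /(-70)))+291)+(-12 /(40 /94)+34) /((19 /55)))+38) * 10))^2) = -361 /1109489481000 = -0.00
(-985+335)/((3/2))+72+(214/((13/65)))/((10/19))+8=1679.67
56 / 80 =7 / 10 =0.70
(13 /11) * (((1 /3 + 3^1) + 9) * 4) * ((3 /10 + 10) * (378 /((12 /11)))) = 1040403 /5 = 208080.60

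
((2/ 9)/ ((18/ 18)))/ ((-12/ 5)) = -5/ 54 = -0.09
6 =6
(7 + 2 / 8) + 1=33 / 4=8.25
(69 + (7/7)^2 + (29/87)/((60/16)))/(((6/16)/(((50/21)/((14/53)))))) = 6686480/3969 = 1684.68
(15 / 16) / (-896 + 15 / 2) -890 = -890.00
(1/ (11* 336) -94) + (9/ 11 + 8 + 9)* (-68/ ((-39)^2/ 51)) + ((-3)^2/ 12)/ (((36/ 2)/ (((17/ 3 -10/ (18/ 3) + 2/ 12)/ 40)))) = -2018118911/ 14990976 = -134.62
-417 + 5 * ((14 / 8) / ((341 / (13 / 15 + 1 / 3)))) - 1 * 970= -945913 / 682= -1386.97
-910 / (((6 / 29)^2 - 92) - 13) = 765310 / 88269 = 8.67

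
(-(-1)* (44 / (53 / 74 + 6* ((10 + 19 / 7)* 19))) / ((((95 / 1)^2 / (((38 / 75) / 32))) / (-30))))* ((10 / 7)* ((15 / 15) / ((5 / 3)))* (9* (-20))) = 87912 / 356808125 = 0.00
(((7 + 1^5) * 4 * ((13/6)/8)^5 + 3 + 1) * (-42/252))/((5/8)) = -32221789/29859840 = -1.08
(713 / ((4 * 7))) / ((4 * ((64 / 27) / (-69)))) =-1328319 / 7168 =-185.31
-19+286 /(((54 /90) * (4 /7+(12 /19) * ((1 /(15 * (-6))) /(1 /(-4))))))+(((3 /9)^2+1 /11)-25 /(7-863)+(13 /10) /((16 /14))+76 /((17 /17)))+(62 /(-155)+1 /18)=5542839077 /6497040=853.13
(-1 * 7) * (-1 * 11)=77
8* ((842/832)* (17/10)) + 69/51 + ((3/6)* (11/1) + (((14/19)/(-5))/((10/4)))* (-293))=31818327/839800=37.89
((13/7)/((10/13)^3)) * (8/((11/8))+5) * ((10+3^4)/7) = 573.82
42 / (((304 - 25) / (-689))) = -9646 / 93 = -103.72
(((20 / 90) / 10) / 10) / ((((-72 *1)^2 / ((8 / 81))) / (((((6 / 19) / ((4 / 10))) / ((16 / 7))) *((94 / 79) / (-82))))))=-329 / 1550478723840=-0.00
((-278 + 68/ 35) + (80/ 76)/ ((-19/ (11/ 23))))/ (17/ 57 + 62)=-240693858/ 54312545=-4.43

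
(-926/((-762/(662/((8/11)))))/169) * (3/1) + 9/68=19.77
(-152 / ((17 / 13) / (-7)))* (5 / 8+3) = 2949.47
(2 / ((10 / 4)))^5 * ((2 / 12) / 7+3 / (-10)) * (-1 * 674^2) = 13490180096 / 328125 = 41112.93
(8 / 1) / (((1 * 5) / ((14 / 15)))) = 1.49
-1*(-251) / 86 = 251 / 86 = 2.92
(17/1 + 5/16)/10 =277/160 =1.73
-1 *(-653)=653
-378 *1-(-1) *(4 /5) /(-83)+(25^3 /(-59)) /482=-4467667187 /11801770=-378.56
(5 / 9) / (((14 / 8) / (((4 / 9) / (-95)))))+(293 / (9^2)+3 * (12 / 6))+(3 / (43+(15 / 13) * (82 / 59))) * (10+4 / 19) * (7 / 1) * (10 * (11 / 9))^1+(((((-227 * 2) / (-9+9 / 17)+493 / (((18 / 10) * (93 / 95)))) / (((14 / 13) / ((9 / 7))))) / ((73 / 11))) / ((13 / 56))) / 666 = 68.76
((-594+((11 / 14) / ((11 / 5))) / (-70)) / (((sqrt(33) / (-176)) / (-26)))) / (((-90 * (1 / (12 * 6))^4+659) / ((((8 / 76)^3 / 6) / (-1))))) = 8034420326400 * sqrt(33) / 330673792164793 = 0.14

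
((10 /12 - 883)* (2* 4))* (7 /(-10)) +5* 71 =79427 /15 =5295.13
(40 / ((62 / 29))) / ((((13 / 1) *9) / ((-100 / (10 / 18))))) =-11600 / 403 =-28.78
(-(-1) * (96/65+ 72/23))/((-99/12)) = -9184/16445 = -0.56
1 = 1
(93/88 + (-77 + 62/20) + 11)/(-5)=27211/2200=12.37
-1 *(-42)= 42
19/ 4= 4.75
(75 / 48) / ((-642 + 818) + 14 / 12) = 75 / 8504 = 0.01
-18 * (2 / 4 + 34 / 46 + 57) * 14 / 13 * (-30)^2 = -1016048.83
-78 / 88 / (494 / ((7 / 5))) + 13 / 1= 108659 / 8360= 13.00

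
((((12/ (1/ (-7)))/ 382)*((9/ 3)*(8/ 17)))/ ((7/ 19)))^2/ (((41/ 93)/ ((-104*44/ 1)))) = -3185672675328/ 432263369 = -7369.75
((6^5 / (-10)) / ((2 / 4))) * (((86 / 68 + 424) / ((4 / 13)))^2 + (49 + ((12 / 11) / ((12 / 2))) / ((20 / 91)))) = -472219058888469 / 158950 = -2970865422.39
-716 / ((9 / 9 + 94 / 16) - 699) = 1.03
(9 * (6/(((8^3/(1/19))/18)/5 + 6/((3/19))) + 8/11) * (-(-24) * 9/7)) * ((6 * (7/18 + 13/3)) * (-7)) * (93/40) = -3557662641/36157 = -98394.85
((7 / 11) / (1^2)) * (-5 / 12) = -35 / 132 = -0.27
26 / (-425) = -26 / 425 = -0.06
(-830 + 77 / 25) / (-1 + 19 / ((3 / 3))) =-2297 / 50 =-45.94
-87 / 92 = -0.95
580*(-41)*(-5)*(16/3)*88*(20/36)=31002074.07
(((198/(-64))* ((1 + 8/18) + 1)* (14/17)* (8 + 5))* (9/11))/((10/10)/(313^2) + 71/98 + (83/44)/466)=-12315936435803/135452781271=-90.92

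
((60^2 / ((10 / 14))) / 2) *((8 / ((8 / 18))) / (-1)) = -45360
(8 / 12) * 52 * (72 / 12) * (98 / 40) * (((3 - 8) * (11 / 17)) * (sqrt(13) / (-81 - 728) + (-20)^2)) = -11211200 / 17 + 28028 * sqrt(13) / 13753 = -659475.00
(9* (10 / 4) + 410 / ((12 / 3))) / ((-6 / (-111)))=4625 / 2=2312.50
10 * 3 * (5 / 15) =10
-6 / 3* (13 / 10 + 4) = -53 / 5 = -10.60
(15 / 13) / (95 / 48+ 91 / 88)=7920 / 20683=0.38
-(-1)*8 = 8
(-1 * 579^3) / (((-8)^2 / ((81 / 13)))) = -15722467659 / 832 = -18897196.71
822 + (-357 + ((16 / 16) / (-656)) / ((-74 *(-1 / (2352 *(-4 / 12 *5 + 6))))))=1410173 / 3034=464.79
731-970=-239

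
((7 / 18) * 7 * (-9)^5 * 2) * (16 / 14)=-367416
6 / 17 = 0.35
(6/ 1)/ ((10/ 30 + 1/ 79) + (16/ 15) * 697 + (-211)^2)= 790/ 5959867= 0.00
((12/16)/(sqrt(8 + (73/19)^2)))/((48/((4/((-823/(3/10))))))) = -19 * sqrt(913)/120223840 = -0.00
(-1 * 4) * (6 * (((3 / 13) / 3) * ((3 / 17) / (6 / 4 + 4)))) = -0.06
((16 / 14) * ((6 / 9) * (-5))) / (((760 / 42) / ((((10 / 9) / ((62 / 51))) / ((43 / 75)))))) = -8500 / 25327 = -0.34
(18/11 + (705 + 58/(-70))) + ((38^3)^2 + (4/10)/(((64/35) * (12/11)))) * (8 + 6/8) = 15579789643793671/591360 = 26345694067.56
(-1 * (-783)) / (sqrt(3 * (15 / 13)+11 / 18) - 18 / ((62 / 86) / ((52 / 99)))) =-279404755344 / 4568899663 - 273144069 * sqrt(24778) / 4568899663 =-70.56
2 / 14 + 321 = 2248 / 7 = 321.14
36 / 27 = 4 / 3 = 1.33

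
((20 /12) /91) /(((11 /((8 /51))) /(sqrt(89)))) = 40 * sqrt(89) /153153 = 0.00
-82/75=-1.09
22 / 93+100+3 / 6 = 18737 / 186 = 100.74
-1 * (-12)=12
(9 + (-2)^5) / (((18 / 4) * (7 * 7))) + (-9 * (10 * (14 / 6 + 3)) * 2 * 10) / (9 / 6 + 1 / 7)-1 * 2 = -5845.58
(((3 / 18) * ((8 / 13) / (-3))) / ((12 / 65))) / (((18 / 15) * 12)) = -25 / 1944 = -0.01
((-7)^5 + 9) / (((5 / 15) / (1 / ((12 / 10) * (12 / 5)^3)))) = -3037.83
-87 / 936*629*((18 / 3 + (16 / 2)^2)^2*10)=-2864772.44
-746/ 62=-12.03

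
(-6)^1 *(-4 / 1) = 24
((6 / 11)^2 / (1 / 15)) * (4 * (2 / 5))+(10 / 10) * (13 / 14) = 13669 / 1694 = 8.07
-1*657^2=-431649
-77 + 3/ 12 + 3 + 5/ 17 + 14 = -4043/ 68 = -59.46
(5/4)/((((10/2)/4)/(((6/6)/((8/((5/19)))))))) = 5/152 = 0.03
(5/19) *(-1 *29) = -145/19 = -7.63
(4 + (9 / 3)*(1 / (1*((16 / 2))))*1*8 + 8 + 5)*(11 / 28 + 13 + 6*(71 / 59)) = 170265 / 413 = 412.26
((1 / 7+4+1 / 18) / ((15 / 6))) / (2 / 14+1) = 529 / 360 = 1.47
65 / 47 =1.38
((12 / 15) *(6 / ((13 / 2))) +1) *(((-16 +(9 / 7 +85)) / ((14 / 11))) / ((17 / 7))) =305778 / 7735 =39.53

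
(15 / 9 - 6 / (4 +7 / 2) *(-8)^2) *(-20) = 2972 / 3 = 990.67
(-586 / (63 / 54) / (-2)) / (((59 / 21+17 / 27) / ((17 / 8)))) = 403461 / 2600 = 155.18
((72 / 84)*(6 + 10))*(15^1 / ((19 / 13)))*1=140.75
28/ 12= 2.33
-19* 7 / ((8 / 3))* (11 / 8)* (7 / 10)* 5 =-240.02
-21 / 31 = -0.68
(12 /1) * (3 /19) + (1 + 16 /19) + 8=223 /19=11.74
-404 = -404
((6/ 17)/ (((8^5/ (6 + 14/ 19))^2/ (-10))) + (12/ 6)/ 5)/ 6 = 201097141/ 3016458240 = 0.07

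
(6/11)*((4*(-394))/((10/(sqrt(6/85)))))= -22.84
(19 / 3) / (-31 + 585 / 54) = -38 / 121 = -0.31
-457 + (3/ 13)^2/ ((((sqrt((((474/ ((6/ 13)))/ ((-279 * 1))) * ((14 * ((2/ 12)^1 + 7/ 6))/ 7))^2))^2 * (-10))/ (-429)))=-4010124723967/ 8775345280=-456.98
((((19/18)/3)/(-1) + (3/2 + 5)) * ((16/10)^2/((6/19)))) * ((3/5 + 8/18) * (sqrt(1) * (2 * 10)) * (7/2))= 66410624/18225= 3643.93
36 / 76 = 9 / 19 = 0.47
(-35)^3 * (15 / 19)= -33848.68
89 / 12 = 7.42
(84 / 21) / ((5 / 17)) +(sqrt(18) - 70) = -282 / 5 +3 * sqrt(2) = -52.16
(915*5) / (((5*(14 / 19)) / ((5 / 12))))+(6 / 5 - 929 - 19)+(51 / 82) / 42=-4929219 / 11480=-429.37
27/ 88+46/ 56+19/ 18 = 2.18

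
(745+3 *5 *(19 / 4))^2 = 10660225 / 16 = 666264.06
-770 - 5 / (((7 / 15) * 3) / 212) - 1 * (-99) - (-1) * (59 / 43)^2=-18460086 / 12943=-1426.26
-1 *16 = -16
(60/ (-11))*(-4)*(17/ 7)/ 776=510/ 7469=0.07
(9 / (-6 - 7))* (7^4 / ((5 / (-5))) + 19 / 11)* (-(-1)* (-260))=-4750560 / 11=-431869.09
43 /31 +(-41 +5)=-1073 /31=-34.61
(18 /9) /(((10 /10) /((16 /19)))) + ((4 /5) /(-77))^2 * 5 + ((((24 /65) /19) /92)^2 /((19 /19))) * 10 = 1611894735224 /956755644845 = 1.68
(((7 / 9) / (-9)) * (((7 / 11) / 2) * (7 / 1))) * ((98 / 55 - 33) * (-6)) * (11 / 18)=-588931 / 26730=-22.03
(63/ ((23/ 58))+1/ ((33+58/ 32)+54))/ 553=5192702/ 18073699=0.29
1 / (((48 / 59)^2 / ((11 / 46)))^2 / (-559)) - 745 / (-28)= -3645169977073 / 78628257792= -46.36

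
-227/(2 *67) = -227/134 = -1.69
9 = 9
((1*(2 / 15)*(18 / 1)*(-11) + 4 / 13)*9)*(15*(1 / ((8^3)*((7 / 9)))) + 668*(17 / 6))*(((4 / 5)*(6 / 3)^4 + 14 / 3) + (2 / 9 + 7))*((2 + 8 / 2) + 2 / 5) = -70229454.72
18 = 18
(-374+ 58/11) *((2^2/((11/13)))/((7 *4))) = -52728/847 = -62.25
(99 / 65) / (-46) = -0.03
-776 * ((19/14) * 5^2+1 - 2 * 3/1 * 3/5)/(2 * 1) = -425442/35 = -12155.49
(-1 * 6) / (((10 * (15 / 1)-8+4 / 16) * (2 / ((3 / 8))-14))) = 36 / 7397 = 0.00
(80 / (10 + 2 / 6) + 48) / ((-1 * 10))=-864 / 155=-5.57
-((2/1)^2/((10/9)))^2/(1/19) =-6156/25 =-246.24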